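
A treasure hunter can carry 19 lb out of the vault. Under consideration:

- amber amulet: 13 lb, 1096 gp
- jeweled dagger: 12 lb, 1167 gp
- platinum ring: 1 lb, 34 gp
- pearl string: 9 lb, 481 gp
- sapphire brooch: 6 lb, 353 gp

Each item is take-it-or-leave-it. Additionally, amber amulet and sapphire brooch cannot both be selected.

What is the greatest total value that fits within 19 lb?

1554

By value per lb: jeweled dagger 97.25, amber amulet 84.31, sapphire brooch 58.83 lead.
Best packing: jeweled dagger + platinum ring + sapphire brooch — 19 lb, 1554 total.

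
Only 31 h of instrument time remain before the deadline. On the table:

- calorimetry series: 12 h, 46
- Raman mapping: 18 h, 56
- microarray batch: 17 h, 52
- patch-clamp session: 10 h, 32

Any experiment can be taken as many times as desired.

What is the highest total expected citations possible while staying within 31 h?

102

Ranking by ratio (expected citations/h): calorimetry series 3.83, patch-clamp session 3.20, Raman mapping 3.11.
The ratio heuristic lands on 2×calorimetry series (92) but leaves 7 h idle.
Replace calorimetry series with Raman mapping: the trade gains 10 net, giving 102 at 30 h.
Nothing else within 31 h beats 102.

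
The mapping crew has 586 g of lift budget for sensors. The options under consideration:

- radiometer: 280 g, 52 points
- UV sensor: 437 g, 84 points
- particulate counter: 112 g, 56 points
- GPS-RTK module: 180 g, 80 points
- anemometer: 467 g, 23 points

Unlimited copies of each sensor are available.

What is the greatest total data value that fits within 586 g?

280

Best packing: 5×particulate counter — 560 g, 280 total.
Nothing else within 586 g beats 280.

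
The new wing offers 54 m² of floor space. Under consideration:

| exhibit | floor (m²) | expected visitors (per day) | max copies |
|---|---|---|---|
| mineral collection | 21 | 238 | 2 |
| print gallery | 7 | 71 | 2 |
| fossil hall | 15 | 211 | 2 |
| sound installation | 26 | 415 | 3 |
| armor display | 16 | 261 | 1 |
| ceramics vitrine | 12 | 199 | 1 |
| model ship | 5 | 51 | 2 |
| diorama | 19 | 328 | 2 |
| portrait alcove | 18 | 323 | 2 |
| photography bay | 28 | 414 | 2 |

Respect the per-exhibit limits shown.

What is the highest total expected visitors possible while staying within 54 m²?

Greedy by ratio would take ceramics vitrine + model ship + 2×portrait alcove: 53 m² used, total 896.
But armor display + 2×diorama fits in 54 m² and reaches 917.
No other feasible combination exceeds 917.

917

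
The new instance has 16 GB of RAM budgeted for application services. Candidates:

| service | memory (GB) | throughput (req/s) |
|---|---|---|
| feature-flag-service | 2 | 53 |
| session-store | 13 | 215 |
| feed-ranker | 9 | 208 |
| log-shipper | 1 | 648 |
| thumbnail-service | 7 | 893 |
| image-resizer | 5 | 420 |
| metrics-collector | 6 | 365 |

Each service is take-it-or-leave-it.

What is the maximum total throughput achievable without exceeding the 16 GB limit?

2014

Ranking by ratio (throughput/GB): log-shipper 648.00, thumbnail-service 127.57, image-resizer 84.00, metrics-collector 60.83.
Taking feature-flag-service + log-shipper + thumbnail-service + image-resizer: 15 GB used, 2014 in throughput.
Runner-up log-shipper + thumbnail-service + image-resizer tops out at 1961.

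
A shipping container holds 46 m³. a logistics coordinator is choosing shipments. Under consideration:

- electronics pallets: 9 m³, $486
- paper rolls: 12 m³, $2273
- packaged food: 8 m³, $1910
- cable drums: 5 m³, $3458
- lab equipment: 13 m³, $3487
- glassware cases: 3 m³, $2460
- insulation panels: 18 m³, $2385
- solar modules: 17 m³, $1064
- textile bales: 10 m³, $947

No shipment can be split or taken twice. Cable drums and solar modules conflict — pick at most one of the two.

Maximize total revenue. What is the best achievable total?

Taking paper rolls + packaged food + cable drums + lab equipment + glassware cases: 41 m³ used, 13588 in revenue.
The closest alternative, paper rolls + cable drums + lab equipment + glassware cases + textile bales, reaches only 12625.

13588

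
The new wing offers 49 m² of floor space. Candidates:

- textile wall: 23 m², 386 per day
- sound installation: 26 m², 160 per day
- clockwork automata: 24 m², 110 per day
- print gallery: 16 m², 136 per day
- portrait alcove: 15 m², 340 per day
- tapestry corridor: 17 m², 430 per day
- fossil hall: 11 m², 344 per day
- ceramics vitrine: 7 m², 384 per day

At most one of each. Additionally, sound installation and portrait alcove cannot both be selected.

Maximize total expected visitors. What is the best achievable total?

1204

The ratio heuristic lands on tapestry corridor + fossil hall + ceramics vitrine (1158) but leaves 14 m² idle.
Dropping tapestry corridor frees 17 m²; slotting in print gallery + portrait alcove (31 m²) lifts the total to 1204 at 49 m².
Nothing else feasible within 49 m² beats 1204.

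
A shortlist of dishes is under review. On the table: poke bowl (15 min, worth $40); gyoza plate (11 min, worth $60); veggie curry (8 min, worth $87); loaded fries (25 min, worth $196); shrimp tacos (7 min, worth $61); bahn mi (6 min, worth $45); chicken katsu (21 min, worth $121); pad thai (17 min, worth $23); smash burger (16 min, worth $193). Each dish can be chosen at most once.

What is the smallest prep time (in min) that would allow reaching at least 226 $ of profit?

Minimise min subject to total profit ≥ 226.
bahn mi + smash burger reaches 238 using 22 min.
Any bundle with less than 22 min falls short of 226.

22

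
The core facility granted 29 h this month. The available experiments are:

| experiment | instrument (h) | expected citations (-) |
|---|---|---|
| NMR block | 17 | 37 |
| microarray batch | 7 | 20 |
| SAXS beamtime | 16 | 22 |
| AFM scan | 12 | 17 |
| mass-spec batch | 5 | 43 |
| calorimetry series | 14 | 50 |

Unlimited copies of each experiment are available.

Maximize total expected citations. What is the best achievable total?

215

The ratio ordering already packs tightly: 5×mass-spec batch, 25 h, 215.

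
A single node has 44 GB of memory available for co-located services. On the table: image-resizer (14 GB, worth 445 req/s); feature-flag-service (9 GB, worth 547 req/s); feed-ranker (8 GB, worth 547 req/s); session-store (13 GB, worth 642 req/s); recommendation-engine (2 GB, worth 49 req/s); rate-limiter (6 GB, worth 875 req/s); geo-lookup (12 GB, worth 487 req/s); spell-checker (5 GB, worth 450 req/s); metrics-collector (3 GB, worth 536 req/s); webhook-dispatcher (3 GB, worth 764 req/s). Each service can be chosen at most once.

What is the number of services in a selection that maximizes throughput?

The maximum throughput within 44 GB is 3960.
For example feature-flag-service + feed-ranker + session-store + recommendation-engine + rate-limiter + metrics-collector + webhook-dispatcher achieves it, using 44 GB.
All optima have 7 services.

7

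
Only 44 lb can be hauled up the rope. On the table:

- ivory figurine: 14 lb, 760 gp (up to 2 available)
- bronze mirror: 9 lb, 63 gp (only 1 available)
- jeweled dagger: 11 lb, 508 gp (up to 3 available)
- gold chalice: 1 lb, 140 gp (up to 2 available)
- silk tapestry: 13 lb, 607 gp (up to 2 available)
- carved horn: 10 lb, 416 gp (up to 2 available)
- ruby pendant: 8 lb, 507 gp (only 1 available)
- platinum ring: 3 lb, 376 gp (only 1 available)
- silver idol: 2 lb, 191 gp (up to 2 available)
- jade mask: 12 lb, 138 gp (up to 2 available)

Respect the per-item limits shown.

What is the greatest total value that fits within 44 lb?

A density-first pass picks ivory figurine + 2×gold chalice + silk tapestry + ruby pendant + platinum ring + 2×silver idol — 2912 at 44 lb.
Dropping gold chalice and silk tapestry frees 14 lb; slotting in ivory figurine (14 lb) lifts the total to 2925 at 44 lb.
Nothing else within 44 lb beats 2925.

2925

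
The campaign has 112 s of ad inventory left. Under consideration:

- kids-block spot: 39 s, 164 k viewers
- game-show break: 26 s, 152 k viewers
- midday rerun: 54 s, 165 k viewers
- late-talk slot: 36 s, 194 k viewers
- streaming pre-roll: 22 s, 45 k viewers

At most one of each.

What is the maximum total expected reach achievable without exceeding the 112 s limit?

By expected reach per s: game-show break 5.85, late-talk slot 5.39, kids-block spot 4.21 lead.
Kids-block spot + game-show break + late-talk slot uses 101 of the 112 s and totals 510.
No other feasible combination exceeds 510.

510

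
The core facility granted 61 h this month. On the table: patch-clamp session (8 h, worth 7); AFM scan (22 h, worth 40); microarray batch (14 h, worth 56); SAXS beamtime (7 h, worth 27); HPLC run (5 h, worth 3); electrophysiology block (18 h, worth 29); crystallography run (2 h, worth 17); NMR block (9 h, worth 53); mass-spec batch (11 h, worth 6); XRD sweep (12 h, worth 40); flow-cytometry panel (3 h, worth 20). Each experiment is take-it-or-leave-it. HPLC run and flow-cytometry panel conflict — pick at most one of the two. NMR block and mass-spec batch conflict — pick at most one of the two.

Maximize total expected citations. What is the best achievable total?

220

Taking patch-clamp session + microarray batch + SAXS beamtime + crystallography run + NMR block + XRD sweep + flow-cytometry panel: 55 h used, 220 in expected citations.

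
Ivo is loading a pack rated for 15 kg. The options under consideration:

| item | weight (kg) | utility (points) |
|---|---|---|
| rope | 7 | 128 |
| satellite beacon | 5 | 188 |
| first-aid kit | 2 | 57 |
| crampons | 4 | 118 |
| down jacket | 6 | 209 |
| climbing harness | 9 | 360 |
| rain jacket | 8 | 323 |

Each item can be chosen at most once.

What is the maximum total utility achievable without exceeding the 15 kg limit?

A density-first pass picks satellite beacon + first-aid kit + rain jacket — 568 at 15 kg.
But down jacket + climbing harness fits in 15 kg and reaches 569.

569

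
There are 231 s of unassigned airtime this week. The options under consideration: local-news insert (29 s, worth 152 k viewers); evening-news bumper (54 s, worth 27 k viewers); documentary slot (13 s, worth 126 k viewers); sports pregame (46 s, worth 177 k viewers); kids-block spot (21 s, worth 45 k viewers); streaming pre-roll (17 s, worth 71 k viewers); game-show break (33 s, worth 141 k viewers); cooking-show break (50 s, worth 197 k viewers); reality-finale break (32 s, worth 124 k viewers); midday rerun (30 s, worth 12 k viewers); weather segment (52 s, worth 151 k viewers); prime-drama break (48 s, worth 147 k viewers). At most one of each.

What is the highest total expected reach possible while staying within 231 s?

988

Best packing: local-news insert + documentary slot + sports pregame + streaming pre-roll + game-show break + cooking-show break + reality-finale break — 220 s, 988 total.
The spare 11 s is too small for any remaining spot, and no exchange beats 988.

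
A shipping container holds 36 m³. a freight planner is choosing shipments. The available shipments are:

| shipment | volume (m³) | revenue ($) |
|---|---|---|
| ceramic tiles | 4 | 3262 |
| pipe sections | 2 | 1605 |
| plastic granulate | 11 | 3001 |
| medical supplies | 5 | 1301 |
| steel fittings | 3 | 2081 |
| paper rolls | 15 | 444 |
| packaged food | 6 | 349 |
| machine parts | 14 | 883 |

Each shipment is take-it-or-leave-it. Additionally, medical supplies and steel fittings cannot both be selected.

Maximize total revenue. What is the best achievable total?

10832

Ranking by ratio (revenue/m³): ceramic tiles 815.50, pipe sections 802.50, steel fittings 693.67.
Ceramic tiles + pipe sections + plastic granulate + steel fittings + machine parts uses 34 of the 36 m³ and totals 10832.
Every other selection either busts 36 m³ or breaks a pairing rule or fails to beat 10832.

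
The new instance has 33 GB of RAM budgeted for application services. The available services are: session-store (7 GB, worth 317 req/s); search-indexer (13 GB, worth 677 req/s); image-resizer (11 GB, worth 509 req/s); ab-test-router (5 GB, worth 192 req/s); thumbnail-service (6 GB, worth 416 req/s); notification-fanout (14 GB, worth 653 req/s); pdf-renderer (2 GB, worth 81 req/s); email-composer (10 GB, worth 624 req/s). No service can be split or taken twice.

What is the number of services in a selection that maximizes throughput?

4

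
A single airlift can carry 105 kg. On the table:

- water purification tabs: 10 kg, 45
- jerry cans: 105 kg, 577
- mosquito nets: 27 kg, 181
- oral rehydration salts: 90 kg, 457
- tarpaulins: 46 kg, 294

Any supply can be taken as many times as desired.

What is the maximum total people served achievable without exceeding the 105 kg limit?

656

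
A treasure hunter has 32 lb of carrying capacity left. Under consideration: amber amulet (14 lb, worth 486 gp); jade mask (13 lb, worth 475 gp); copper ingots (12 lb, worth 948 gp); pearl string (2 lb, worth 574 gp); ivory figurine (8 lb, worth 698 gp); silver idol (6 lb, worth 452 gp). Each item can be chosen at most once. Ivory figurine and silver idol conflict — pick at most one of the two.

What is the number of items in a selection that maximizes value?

The maximum value within 32 lb is 2220.
For example copper ingots + pearl string + ivory figurine achieves it, using 22 lb.
Any selection reaching 2220 contains exactly 3 items.

3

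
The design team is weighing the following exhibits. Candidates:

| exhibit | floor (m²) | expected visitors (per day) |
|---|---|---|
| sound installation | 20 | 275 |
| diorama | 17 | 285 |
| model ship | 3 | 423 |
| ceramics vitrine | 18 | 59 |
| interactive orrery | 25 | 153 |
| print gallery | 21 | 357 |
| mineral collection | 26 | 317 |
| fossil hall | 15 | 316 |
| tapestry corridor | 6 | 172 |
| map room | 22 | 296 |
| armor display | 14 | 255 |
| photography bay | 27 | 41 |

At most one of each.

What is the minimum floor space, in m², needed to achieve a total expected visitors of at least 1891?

90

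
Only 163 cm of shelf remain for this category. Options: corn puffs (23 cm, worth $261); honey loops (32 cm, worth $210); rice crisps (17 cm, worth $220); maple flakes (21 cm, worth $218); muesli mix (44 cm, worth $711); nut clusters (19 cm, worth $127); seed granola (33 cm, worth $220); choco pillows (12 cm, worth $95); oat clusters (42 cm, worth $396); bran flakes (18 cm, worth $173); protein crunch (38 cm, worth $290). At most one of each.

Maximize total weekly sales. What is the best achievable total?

Greedy by ratio would take corn puffs + rice crisps + maple flakes + muesli mix + nut clusters + choco pillows + bran flakes: 154 cm used, total 1805.
The 37 cm tied up in nut clusters and bran flakes is better spent on oat clusters — total rises to 1901 (159 cm).

1901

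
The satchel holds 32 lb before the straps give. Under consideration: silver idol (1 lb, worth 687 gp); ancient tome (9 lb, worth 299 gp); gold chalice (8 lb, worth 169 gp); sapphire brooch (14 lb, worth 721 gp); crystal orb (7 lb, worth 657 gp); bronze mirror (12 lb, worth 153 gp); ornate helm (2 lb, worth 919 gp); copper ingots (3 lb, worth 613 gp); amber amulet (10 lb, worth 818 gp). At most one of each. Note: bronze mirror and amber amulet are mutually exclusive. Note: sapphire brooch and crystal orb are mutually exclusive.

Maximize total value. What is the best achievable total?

By value per lb: silver idol 687.00, ornate helm 459.50, copper ingots 204.33, crystal orb 93.86 lead.
Best packing: silver idol + ancient tome + crystal orb + ornate helm + copper ingots + amber amulet — 32 lb, 3993 total.
That's the maximum — no feasible swap from here does better than 3993.

3993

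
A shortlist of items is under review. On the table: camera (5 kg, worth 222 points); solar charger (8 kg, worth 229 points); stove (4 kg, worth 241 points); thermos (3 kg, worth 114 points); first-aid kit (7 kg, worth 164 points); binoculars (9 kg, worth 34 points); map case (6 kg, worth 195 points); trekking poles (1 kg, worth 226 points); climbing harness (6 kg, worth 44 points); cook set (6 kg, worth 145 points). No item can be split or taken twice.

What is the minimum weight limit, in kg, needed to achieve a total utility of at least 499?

Minimise kg subject to total utility ≥ 499.
stove + thermos + trekking poles reaches 581 using 8 kg.
Below 8 kg the best achievable stays under 499.

8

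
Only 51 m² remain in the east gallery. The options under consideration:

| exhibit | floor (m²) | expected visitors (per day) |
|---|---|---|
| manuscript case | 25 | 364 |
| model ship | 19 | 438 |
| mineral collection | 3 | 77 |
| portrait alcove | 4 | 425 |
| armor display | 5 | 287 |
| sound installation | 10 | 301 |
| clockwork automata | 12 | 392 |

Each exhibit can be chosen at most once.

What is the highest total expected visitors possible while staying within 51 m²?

The ratio heuristic lands on mineral collection + portrait alcove + armor display + sound installation + clockwork automata (1482) but leaves 17 m² idle.
Dropping mineral collection frees 3 m²; slotting in model ship (19 m²) lifts the total to 1843 at 50 m².
That's the maximum — no swap from here does better than 1843.

1843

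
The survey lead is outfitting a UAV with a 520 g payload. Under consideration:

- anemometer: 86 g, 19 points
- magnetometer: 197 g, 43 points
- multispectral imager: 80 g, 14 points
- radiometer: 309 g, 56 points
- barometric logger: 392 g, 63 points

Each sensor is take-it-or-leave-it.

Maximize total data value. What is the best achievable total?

99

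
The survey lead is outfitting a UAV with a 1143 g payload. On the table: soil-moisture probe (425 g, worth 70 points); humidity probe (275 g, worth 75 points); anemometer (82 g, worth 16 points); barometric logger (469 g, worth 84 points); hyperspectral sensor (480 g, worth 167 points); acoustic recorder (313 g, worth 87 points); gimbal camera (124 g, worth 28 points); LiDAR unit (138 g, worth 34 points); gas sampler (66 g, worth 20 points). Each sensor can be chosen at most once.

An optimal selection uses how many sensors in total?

Optimal total is 349.
For example humidity probe + hyperspectral sensor + acoustic recorder + gas sampler achieves it, using 1134 g.
All optima have 4 sensors.

4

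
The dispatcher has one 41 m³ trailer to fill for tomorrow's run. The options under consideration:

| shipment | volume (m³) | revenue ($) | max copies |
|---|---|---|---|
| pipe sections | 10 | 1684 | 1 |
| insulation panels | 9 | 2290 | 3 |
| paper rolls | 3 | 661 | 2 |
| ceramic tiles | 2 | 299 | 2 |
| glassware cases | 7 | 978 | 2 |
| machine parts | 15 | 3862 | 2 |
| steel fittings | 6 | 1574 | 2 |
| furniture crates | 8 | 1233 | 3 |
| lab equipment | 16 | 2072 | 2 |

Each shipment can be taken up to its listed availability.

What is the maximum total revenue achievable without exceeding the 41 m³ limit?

10317

By revenue per m³: steel fittings 262.33, machine parts 257.47, insulation panels 254.44 lead.
A density-first pass picks insulation panels + paper rolls + ceramic tiles + machine parts + 2×steel fittings — 10260 at 41 m³.
The 18 m³ tied up in paper rolls and machine parts is better spent on 2×insulation panels — total rises to 10317 (41 m³).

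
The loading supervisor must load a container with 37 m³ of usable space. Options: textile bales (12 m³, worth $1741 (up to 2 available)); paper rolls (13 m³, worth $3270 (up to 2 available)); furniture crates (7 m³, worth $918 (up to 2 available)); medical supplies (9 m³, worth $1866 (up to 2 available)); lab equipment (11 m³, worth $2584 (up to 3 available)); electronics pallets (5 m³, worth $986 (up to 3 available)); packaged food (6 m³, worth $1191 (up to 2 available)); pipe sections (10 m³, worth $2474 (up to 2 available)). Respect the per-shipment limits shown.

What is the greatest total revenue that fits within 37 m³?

9124

Ranking by ratio (revenue/m³): paper rolls 251.54, pipe sections 247.40, lab equipment 234.91, medical supplies 207.33.
Filling by ratio: 2×paper rolls + pipe sections for 9014, with 1 m³ left unused.
Dropping pipe sections frees 10 m³; slotting in lab equipment (11 m³) lifts the total to 9124 at 37 m³.
Every other selection either busts 37 m³ or exceeds an availability limit or fails to beat 9124.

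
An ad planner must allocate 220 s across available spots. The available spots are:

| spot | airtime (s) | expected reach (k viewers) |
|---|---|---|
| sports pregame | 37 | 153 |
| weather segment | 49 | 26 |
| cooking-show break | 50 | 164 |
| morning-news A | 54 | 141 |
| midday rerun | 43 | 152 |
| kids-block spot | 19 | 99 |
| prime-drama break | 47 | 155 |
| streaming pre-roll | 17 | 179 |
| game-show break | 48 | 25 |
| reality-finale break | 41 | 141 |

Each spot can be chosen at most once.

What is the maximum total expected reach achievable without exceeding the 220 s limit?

902

Filling by ratio: sports pregame + midday rerun + kids-block spot + prime-drama break + streaming pre-roll + reality-finale break for 879, with 16 s left unused.
Dropping reality-finale break frees 41 s; slotting in cooking-show break (50 s) lifts the total to 902 at 213 s.
Next best is sports pregame + cooking-show break + kids-block spot + prime-drama break + streaming pre-roll + reality-finale break at 891 (211 s) — short by 11.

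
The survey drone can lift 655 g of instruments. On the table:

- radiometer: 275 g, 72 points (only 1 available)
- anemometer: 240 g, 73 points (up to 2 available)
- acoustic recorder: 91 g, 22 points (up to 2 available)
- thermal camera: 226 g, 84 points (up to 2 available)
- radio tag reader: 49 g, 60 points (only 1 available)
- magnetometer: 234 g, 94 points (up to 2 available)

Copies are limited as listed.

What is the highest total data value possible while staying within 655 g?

Best packing: acoustic recorder + radio tag reader + 2×magnetometer — 608 g, 270 total.
Every other selection either busts 655 g or exceeds an availability limit or fails to beat 270.

270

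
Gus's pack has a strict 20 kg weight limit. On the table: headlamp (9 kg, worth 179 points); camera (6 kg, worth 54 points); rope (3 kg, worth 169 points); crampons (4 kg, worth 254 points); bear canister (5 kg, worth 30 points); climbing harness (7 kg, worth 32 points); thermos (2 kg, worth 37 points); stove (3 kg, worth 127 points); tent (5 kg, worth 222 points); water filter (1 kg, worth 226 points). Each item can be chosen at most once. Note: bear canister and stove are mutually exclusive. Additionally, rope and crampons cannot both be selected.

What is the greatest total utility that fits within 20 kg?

883

Taking camera + crampons + stove + tent + water filter: 19 kg used, 883 in utility.
Nothing else feasible within 20 kg beats 883.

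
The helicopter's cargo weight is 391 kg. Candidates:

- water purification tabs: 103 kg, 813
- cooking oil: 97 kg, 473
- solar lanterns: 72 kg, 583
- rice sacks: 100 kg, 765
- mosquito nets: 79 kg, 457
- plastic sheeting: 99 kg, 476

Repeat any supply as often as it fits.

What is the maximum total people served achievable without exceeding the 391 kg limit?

3145

The ratio heuristic lands on 5×solar lanterns (2915) but leaves 31 kg idle.
Dropping solar lanterns frees 72 kg; slotting in water purification tabs (103 kg) lifts the total to 3145 at 391 kg.
That's the maximum — no swap from here does better than 3145.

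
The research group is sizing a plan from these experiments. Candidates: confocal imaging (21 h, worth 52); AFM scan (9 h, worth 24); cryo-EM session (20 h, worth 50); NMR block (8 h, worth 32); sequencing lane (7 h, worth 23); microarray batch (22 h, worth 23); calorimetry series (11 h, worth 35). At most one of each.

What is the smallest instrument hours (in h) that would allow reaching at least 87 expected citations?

Look for the lowest-instrument combination reaching 87.
Taking NMR block + sequencing lane + calorimetry series gives 90 (≥ 87) for 26 h.
No combination under 26 h hits 87.

26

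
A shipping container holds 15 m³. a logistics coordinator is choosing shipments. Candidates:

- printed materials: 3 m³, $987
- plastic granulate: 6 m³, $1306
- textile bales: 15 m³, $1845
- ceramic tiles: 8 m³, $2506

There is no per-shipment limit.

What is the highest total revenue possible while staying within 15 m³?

4935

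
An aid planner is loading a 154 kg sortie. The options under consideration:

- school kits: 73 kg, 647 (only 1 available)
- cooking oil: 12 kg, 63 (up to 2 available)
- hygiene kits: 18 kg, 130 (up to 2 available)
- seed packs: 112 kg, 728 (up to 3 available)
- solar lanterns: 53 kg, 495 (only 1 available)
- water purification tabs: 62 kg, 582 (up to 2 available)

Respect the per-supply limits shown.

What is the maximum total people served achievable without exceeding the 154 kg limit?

1359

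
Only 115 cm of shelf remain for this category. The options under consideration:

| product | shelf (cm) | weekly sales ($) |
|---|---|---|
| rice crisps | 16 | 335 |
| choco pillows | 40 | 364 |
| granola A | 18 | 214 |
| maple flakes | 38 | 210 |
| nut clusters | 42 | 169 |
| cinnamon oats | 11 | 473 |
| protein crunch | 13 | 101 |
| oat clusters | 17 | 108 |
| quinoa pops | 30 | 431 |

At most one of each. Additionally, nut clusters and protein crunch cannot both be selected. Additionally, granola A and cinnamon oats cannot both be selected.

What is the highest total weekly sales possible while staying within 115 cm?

1711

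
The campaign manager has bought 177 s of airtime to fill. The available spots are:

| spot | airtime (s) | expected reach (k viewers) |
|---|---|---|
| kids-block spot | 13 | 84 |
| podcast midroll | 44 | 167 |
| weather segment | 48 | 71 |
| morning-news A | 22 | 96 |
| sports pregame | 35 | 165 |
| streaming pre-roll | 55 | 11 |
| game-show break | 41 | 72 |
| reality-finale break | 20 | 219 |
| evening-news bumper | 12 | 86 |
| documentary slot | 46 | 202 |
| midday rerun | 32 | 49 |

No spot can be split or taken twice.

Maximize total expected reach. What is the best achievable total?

923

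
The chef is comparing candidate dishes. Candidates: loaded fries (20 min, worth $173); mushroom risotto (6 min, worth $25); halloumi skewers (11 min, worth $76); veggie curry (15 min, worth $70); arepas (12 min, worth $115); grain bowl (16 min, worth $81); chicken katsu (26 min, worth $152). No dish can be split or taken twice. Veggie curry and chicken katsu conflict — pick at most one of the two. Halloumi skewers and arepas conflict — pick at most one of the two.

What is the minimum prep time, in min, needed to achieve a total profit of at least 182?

26

Look for the lowest-prep combination reaching 182.
loaded fries + mushroom risotto: 198 profit at 26 min.
Below 26 min the best achievable stays under 182.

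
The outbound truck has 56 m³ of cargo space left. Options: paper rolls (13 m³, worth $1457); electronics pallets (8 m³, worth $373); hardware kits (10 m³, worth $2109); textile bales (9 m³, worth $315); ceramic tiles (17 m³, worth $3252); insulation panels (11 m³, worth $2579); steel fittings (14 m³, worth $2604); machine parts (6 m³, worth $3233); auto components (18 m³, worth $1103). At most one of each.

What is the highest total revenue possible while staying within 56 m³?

12041

Greedy by ratio would take electronics pallets + hardware kits + ceramic tiles + insulation panels + machine parts: 52 m³ used, total 11546.
Replace hardware kits with steel fittings: the trade gains 495 net, giving 12041 at 56 m³.
Every other selection either busts 56 m³ or fails to beat 12041.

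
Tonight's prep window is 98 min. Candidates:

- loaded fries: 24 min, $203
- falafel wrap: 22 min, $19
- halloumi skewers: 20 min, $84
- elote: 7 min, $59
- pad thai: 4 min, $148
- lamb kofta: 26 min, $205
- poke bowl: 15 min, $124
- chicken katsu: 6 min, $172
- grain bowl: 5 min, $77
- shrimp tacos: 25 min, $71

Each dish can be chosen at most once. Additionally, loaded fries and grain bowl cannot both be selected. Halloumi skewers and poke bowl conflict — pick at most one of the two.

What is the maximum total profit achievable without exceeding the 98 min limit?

Taking loaded fries + elote + pad thai + lamb kofta + poke bowl + chicken katsu: 82 min used, 911 in profit.
An exhaustive check of the 1024 subsets confirms 911.

911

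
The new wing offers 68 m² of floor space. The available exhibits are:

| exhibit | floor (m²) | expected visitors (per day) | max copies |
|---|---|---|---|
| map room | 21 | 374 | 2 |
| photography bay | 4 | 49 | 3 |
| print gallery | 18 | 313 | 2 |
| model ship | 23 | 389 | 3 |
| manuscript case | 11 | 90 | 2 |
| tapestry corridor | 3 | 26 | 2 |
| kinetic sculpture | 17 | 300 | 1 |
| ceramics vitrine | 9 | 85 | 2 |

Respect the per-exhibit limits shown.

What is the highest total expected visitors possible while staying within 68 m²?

1163

A density-first pass picks 2×map room + 2×photography bay + kinetic sculpture — 1146 at 67 m².
The 25 m² tied up in 2×photography bay and kinetic sculpture is better spent on model ship + tapestry corridor — total rises to 1163 (68 m²).
Every other selection either busts 68 m² or exceeds an availability limit or fails to beat 1163.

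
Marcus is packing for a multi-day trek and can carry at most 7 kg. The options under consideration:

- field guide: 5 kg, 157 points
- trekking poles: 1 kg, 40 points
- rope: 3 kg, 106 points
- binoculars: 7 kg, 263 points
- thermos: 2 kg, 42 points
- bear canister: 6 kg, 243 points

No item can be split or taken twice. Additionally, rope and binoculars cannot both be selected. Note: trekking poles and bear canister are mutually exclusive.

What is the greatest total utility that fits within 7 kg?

263

Binoculars uses 7 of the 7 kg and totals 263.
Nothing else feasible within 7 kg beats 263.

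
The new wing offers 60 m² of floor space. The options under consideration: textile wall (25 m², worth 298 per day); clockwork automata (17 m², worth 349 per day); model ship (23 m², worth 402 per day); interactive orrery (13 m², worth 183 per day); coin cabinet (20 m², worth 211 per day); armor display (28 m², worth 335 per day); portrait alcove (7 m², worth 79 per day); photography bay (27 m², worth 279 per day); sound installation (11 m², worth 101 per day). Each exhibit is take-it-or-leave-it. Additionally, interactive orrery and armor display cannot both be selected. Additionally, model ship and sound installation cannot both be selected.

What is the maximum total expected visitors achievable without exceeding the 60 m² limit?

1013

Taking clockwork automata + model ship + interactive orrery + portrait alcove: 60 m² used, 1013 in expected visitors.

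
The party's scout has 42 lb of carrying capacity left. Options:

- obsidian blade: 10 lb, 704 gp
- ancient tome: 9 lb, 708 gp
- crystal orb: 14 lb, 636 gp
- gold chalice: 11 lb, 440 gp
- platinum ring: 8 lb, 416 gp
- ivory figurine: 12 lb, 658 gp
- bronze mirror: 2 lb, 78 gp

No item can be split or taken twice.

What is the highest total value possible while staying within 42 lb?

2564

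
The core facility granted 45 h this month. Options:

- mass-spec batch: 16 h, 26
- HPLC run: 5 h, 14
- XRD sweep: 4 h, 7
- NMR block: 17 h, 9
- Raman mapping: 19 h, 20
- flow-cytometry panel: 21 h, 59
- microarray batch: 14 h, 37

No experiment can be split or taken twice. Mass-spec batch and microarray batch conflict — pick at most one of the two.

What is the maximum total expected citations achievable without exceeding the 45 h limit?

117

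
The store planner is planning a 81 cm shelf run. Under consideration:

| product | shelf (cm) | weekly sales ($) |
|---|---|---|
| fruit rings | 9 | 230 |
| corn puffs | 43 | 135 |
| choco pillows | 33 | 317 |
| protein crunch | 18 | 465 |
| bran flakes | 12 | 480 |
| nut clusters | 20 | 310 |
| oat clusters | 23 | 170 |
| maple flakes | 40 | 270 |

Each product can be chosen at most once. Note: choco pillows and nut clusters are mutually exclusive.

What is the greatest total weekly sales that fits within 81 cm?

Taking the top-ratio products first gives fruit rings + protein crunch + bran flakes + nut clusters for 1485 (59 cm).
Replace nut clusters with choco pillows: the trade gains 7 net, giving 1492 at 72 cm.
The closest alternative, fruit rings + protein crunch + bran flakes + nut clusters, reaches only 1485.

1492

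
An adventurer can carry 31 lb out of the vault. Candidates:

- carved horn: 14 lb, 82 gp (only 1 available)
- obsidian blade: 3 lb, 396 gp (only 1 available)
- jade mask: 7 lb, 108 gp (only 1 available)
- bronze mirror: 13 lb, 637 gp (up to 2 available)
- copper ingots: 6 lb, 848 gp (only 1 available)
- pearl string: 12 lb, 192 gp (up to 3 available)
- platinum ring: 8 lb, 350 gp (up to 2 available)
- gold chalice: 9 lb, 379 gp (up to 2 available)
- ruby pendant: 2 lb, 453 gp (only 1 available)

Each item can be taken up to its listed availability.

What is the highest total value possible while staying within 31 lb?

Greedy by ratio would take obsidian blade + jade mask + bronze mirror + copper ingots + ruby pendant: 31 lb used, total 2442.
Replace jade mask and bronze mirror with 2×gold chalice: the trade gains 13 net, giving 2455 at 29 lb.

2455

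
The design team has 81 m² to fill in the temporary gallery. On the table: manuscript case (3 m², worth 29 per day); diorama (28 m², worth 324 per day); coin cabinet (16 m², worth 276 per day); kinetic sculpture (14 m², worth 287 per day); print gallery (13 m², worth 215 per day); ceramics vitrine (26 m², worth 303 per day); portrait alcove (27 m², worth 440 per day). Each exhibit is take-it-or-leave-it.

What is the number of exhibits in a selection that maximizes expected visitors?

The maximum expected visitors within 81 m² is 1247.
One optimal bundle: manuscript case + coin cabinet + kinetic sculpture + print gallery + portrait alcove (73 m²).
Every optimal selection uses 5 exhibits.

5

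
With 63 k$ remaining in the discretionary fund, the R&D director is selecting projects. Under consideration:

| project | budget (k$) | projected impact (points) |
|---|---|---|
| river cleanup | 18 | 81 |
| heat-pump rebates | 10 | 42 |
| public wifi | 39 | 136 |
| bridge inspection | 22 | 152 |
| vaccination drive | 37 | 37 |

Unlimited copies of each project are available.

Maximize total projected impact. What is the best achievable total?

The ratio ordering already packs tightly: river cleanup + 2×bridge inspection, 62 k$, 385.
Nothing else within 63 k$ beats 385.

385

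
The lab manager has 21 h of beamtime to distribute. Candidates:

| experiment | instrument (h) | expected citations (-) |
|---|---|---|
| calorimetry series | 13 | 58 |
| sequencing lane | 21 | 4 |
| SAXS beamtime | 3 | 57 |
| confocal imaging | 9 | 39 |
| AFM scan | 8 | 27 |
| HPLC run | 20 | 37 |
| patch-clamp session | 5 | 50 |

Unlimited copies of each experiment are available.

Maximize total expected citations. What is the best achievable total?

Ranking by ratio (expected citations/h): SAXS beamtime 19.00, patch-clamp session 10.00, calorimetry series 4.46.
Taking 7×SAXS beamtime: 21 h used, 399 in expected citations.
Every other selection either busts 21 h or fails to beat 399.

399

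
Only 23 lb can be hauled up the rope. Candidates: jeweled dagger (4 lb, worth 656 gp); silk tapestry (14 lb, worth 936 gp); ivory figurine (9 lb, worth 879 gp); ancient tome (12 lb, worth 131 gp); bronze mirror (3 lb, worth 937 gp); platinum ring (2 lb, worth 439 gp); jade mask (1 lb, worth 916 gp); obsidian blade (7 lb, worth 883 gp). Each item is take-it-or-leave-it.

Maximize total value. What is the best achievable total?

A density-first pass picks jeweled dagger + bronze mirror + platinum ring + jade mask + obsidian blade — 3831 at 17 lb.
Replace jeweled dagger with ivory figurine: the trade gains 223 net, giving 4054 at 22 lb.
Every other selection either busts 23 lb or fails to beat 4054.

4054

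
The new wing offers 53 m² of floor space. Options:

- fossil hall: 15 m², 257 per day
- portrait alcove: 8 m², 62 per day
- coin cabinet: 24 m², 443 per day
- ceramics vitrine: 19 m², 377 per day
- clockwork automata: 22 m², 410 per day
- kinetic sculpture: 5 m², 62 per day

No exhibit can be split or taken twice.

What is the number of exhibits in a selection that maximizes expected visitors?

3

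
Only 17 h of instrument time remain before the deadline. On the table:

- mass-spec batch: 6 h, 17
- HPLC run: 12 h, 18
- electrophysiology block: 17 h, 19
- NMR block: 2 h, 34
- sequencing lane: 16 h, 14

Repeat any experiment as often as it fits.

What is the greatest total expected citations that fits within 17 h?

272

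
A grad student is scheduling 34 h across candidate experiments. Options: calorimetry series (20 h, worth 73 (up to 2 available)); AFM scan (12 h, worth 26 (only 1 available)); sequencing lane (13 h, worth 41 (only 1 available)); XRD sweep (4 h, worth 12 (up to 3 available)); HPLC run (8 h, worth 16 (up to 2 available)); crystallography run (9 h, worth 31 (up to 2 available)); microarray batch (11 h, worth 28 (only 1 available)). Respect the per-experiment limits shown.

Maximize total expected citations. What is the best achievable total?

116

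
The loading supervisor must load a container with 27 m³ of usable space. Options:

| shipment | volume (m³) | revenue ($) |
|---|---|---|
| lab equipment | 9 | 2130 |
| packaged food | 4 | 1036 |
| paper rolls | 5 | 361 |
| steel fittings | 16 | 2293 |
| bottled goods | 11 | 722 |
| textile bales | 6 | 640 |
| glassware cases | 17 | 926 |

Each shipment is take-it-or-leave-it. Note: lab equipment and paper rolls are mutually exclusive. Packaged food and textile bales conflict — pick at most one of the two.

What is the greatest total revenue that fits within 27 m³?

Lab equipment + steel fittings uses 25 of the 27 m³ and totals 4423.
Next best is lab equipment + packaged food + bottled goods at 3888 (24 m³) — short by 535.

4423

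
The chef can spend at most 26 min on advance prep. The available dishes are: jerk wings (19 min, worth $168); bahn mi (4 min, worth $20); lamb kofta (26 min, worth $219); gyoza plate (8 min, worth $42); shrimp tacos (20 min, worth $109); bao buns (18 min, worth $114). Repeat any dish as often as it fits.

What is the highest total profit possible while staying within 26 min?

219

Taking the top-ratio dishes first gives jerk wings + bahn mi for 188 (23 min).
Replace jerk wings and bahn mi with lamb kofta: the trade gains 31 net, giving 219 at 26 min.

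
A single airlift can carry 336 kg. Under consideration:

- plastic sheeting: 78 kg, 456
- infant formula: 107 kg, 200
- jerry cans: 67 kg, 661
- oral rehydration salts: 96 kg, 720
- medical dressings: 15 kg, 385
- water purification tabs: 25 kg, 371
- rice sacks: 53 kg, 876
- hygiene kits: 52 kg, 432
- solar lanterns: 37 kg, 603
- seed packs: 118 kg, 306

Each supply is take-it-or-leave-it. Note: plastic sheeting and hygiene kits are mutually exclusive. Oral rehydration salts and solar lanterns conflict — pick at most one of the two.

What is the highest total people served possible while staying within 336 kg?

3469

Density check — medical dressings 25.67, rice sacks 16.53, solar lanterns 16.30 are the best per kg.
Best packing: plastic sheeting + jerry cans + oral rehydration salts + medical dressings + water purification tabs + rice sacks — 334 kg, 3469 total.
Every other selection either busts 336 kg or breaks a pairing rule or fails to beat 3469.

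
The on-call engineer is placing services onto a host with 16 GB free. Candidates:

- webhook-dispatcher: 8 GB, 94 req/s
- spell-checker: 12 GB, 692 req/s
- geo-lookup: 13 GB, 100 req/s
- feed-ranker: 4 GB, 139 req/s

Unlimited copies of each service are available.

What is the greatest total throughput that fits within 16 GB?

Ranking by ratio (throughput/GB): spell-checker 57.67, feed-ranker 34.75, webhook-dispatcher 11.75, geo-lookup 7.69.
Spell-checker + feed-ranker uses 16 of the 16 GB and totals 831.

831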